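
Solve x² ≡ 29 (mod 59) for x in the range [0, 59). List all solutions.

18, 41

Since 59 ≡ 3 (mod 4), a square root of 29 is 29^((59+1)/4) = 29^15 mod 59.
Repeated squaring: 29^2≡15, 29^4≡48, 29^8≡3 (mod 59).
29^15 = 29^(8+4+2+1) ≡ 41 (mod 59).
Check: 41² = 1681 ≡ 29 (mod 59). The two roots are 18 and 41.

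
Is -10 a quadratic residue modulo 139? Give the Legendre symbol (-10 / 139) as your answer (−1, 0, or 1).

First reduce: -10 ≡ 129 (mod 139).
Reciprocity: 129 ≡ 1 and 139 ≡ 3 (mod 4), so (129/139) = +(139/129).
Reduce top mod 129: now compute (10/129).
Pull out 2: since 129 ≡ 1 (mod 8), (2/129) = +1.
Reciprocity: 5 ≡ 1 and 129 ≡ 1 (mod 4), so (5/129) = +(129/5).
Reduce top mod 5: now compute (4/5).
Pull out 2^2: since 5 ≡ 5 (mod 8), (2/5) = -1, so (2/5)^2 = +1.
Reached (1/5) = 1. Collecting the sign flips along the way, the symbol is +1.

1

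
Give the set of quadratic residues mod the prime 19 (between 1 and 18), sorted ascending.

1,4,5,6,7,9,11,16,17

Square k = 1,…,9 (k and 19−k give the same square):
1²=1, 2²=4, 3²=9, 4²=16, 5²≡6, 6²≡17, 7²≡11, 8²≡7, 9²≡5 (mod 19).
So the quadratic residues mod 19 are {1, 4, 5, 6, 7, 9, 11, 16, 17}.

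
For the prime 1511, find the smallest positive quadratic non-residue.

(2/1511) = +1, so 2 is a residue.
(3/1511) = +1, so 3 is a residue.
(4/1511) = +1, so 4 is a residue.
(5/1511) = +1, so 5 is a residue.
(6/1511) = +1, so 6 is a residue.
(7/1511) = +1, so 7 is a residue.
(8/1511) = +1, so 8 is a residue.
(9/1511) = +1, so 9 is a residue.
(10/1511) = +1, so 10 is a residue.
(11/1511) = −1, so 11 is the smallest positive non-residue mod 1511.

11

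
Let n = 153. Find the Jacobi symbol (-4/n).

1

First reduce: -4 ≡ 149 (mod 153).
Reciprocity: 149 ≡ 1 and 153 ≡ 1 (mod 4), so (149/153) = +(153/149).
Reduce top mod 149: now compute (4/149).
Pull out 2^2: since 149 ≡ 5 (mod 8), (2/149) = -1, so (2/149)^2 = +1.
Reached (1/149) = 1. Collecting the sign flips along the way, the symbol is +1.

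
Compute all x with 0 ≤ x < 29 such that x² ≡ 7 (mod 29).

6, 23

29 ≡ 1 (mod 4), so we find a root by search.
Trying successive values, 6² = 36 ≡ 7 (mod 29). The other root is 29 − 6 = 23.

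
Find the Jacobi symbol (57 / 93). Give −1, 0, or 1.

0

Reciprocity: 57 ≡ 1 and 93 ≡ 1 (mod 4), so (57/93) = +(93/57).
Reduce top mod 57: now compute (36/57).
Pull out 2^2: since 57 ≡ 1 (mod 8), (2/57) = +1, so (2/57)^2 = +1.
Reciprocity: 9 ≡ 1 and 57 ≡ 1 (mod 4), so (9/57) = +(57/9).
Reduce top mod 9: now compute (3/9).
Reciprocity: 3 ≡ 3 and 9 ≡ 1 (mod 4), so (3/9) = +(9/3).
Reduce top mod 3: now compute (0/3).
Top reduces to 0: gcd > 1, so the symbol is 0.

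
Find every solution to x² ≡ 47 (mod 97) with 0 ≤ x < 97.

97 ≡ 1 (mod 4), so we find a root by search.
Trying successive values, 12² = 144 ≡ 47 (mod 97). The other root is 97 − 12 = 85.

12, 85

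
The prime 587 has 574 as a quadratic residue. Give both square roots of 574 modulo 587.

Since 587 ≡ 3 (mod 4), a square root of 574 is 574^((587+1)/4) = 574^147 mod 587.
Repeated squaring: 574^2≡169, 574^4≡385, 574^8≡301, 574^16≡203, 574^32≡119, 574^64≡73, 574^128≡46 (mod 587).
574^147 = 574^(128+16+2+1) ≡ 64 (mod 587).
Check: 64² = 4096 ≡ 574 (mod 587). The two roots are 64 and 523.

64, 523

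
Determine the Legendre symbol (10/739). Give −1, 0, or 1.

-1

Euler's criterion: (10/739) ≡ 10^369 (mod 739).
10^2 ≡ 100 (mod 739)
10^4 ≡ 393 (mod 739)
10^8 ≡ 737 (mod 739)
10^16 ≡ 4 (mod 739)
10^32 ≡ 16 (mod 739)
10^64 ≡ 256 (mod 739)
10^128 ≡ 504 (mod 739)
10^256 ≡ 539 (mod 739)
10^369 = 10^(256+64+32+16+1) ≡ 738 (mod 739).
Result is 738 ≡ −1, so (10/739) = −1.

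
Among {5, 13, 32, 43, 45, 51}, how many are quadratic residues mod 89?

3

(5/89) = +1 → QR.
(13/89) = -1 → non-residue.
(32/89) = +1 → QR.
(43/89) = -1 → non-residue.
(45/89) = +1 → QR.
(51/89) = -1 → non-residue.
Total quadratic residues among the 6: 3.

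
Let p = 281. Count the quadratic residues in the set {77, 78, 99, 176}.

1

(77/281) = -1 → non-residue.
(78/281) = +1 → QR.
(99/281) = -1 → non-residue.
(176/281) = -1 → non-residue.
Total quadratic residues among the 4: 1.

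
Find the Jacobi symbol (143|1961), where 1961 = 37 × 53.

-1

Reciprocity: 143 ≡ 3 and 1961 ≡ 1 (mod 4), so (143/1961) = +(1961/143).
Reduce top mod 143: now compute (102/143).
Pull out 2: since 143 ≡ 7 (mod 8), (2/143) = +1.
Reciprocity: 51 ≡ 3 and 143 ≡ 3 (mod 4), so (51/143) = −(143/51).
Reduce top mod 51: now compute (41/51).
Reciprocity: 41 ≡ 1 and 51 ≡ 3 (mod 4), so (41/51) = +(51/41).
Reduce top mod 41: now compute (10/41).
Pull out 2: since 41 ≡ 1 (mod 8), (2/41) = +1.
Reciprocity: 5 ≡ 1 and 41 ≡ 1 (mod 4), so (5/41) = +(41/5).
Reduce top mod 5: now compute (1/5).
Reached (1/5) = 1. Collecting the sign flips along the way, the symbol is -1.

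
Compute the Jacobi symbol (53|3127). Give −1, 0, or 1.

Reciprocity: 53 ≡ 1 and 3127 ≡ 3 (mod 4), so (53/3127) = +(3127/53).
Reduce top mod 53: now compute (0/53).
Top reduces to 0: gcd > 1, so the symbol is 0.

0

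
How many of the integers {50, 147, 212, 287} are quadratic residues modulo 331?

(50/331) = -1 → non-residue.
(147/331) = -1 → non-residue.
(212/331) = +1 → QR.
(287/331) = +1 → QR.
Total quadratic residues among the 4: 2.

2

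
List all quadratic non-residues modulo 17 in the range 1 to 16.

Square k = 1,…,8 (k and 17−k give the same square):
1²=1, 2²=4, 3²=9, 4²=16, 5²≡8, 6²≡2, 7²≡15, 8²≡13 (mod 17).
The residues are {1, 2, 4, 8, 9, 13, 15, 16}; the non-residues are the remaining 8 nonzero classes.

3 5 6 7 10 11 12 14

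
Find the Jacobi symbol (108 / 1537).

1

Pull out 2^2: since 1537 ≡ 1 (mod 8), (2/1537) = +1, so (2/1537)^2 = +1.
Reciprocity: 27 ≡ 3 and 1537 ≡ 1 (mod 4), so (27/1537) = +(1537/27).
Reduce top mod 27: now compute (25/27).
Reciprocity: 25 ≡ 1 and 27 ≡ 3 (mod 4), so (25/27) = +(27/25).
Reduce top mod 25: now compute (2/25).
Pull out 2: since 25 ≡ 1 (mod 8), (2/25) = +1.
Reached (1/25) = 1. Collecting the sign flips along the way, the symbol is +1.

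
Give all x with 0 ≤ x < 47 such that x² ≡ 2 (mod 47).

Since 47 ≡ 3 (mod 4), a square root of 2 is 2^((47+1)/4) = 2^12 mod 47.
Repeated squaring: 2^2≡4, 2^4≡16, 2^8≡21 (mod 47).
2^12 = 2^(8+4) ≡ 7 (mod 47).
Check: 7² = 49 ≡ 2 (mod 47). The two roots are 7 and 40.

7, 40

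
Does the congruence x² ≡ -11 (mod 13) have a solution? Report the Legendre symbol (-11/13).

First reduce: -11 ≡ 2 (mod 13).
Pull out 2: since 13 ≡ 5 (mod 8), (2/13) = -1.
Reached (1/13) = 1. Collecting the sign flips along the way, the symbol is -1.

-1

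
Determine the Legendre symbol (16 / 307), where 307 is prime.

Euler's criterion: (16/307) ≡ 16^153 (mod 307).
16^2 ≡ 256 (mod 307)
16^4 ≡ 145 (mod 307)
16^8 ≡ 149 (mod 307)
16^16 ≡ 97 (mod 307)
16^32 ≡ 199 (mod 307)
16^64 ≡ 305 (mod 307)
16^128 ≡ 4 (mod 307)
16^153 = 16^(128+16+8+1) ≡ 1 (mod 307).
Result is 1, so (16/307) = 1.

1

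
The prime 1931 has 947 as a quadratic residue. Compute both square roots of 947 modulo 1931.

194, 1737

Since 1931 ≡ 3 (mod 4), a square root of 947 is 947^((1931+1)/4) = 947^483 mod 1931.
Repeated squaring: 947^2≡825, 947^4≡913, 947^8≡1308, 947^16≡1929, 947^32≡4, 947^64≡16, 947^128≡256, 947^256≡1813 (mod 1931).
947^483 = 947^(256+128+64+32+2+1) ≡ 1737 (mod 1931).
Check: 1737² = 3017169 ≡ 947 (mod 1931). The two roots are 194 and 1737.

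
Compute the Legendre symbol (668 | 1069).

Pull out 2^2: since 1069 ≡ 5 (mod 8), (2/1069) = -1, so (2/1069)^2 = +1.
Reciprocity: 167 ≡ 3 and 1069 ≡ 1 (mod 4), so (167/1069) = +(1069/167).
Reduce top mod 167: now compute (67/167).
Reciprocity: 67 ≡ 3 and 167 ≡ 3 (mod 4), so (67/167) = −(167/67).
Reduce top mod 67: now compute (33/67).
Reciprocity: 33 ≡ 1 and 67 ≡ 3 (mod 4), so (33/67) = +(67/33).
Reduce top mod 33: now compute (1/33).
Reached (1/33) = 1. Collecting the sign flips along the way, the symbol is -1.

-1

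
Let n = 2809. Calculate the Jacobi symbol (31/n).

Reciprocity: 31 ≡ 3 and 2809 ≡ 1 (mod 4), so (31/2809) = +(2809/31).
Reduce top mod 31: now compute (19/31).
Reciprocity: 19 ≡ 3 and 31 ≡ 3 (mod 4), so (19/31) = −(31/19).
Reduce top mod 19: now compute (12/19).
Pull out 2^2: since 19 ≡ 3 (mod 8), (2/19) = -1, so (2/19)^2 = +1.
Reciprocity: 3 ≡ 3 and 19 ≡ 3 (mod 4), so (3/19) = −(19/3).
Reduce top mod 3: now compute (1/3).
Reached (1/3) = 1. Collecting the sign flips along the way, the symbol is +1.

1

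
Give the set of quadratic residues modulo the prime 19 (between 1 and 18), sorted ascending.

1,4,5,6,7,9,11,16,17

Square k = 1,…,9 (k and 19−k give the same square):
1²=1, 2²=4, 3²=9, 4²=16, 5²≡6, 6²≡17, 7²≡11, 8²≡7, 9²≡5 (mod 19).
So the quadratic residues mod 19 are {1, 4, 5, 6, 7, 9, 11, 16, 17}.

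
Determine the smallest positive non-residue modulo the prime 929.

3

(2/929) = +1, so 2 is a residue.
(3/929) = −1, so 3 is the smallest positive non-residue mod 929.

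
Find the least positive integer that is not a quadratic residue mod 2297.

3

(2/2297) = +1, so 2 is a residue.
(3/2297) = −1, so 3 is the smallest positive non-residue mod 2297.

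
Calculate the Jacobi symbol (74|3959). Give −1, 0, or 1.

0

Pull out 2: since 3959 ≡ 7 (mod 8), (2/3959) = +1.
Reciprocity: 37 ≡ 1 and 3959 ≡ 3 (mod 4), so (37/3959) = +(3959/37).
Reduce top mod 37: now compute (0/37).
Top reduces to 0: gcd > 1, so the symbol is 0.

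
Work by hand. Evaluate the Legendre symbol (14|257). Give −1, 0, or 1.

Pull out 2: since 257 ≡ 1 (mod 8), (2/257) = +1.
Reciprocity: 7 ≡ 3 and 257 ≡ 1 (mod 4), so (7/257) = +(257/7).
Reduce top mod 7: now compute (5/7).
Reciprocity: 5 ≡ 1 and 7 ≡ 3 (mod 4), so (5/7) = +(7/5).
Reduce top mod 5: now compute (2/5).
Pull out 2: since 5 ≡ 5 (mod 8), (2/5) = -1.
Reached (1/5) = 1. Collecting the sign flips along the way, the symbol is -1.

-1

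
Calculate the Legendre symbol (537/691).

-1

Euler's criterion: (537/691) ≡ 537^345 (mod 691).
537^2 ≡ 222 (mod 691)
537^4 ≡ 223 (mod 691)
537^8 ≡ 668 (mod 691)
537^16 ≡ 529 (mod 691)
537^32 ≡ 677 (mod 691)
537^64 ≡ 196 (mod 691)
537^128 ≡ 411 (mod 691)
537^256 ≡ 317 (mod 691)
537^345 = 537^(256+64+16+8+1) ≡ 690 (mod 691).
Result is 690 ≡ −1, so (537/691) = −1.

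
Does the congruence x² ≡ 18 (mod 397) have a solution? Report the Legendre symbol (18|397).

-1

Pull out 2: since 397 ≡ 5 (mod 8), (2/397) = -1.
Reciprocity: 9 ≡ 1 and 397 ≡ 1 (mod 4), so (9/397) = +(397/9).
Reduce top mod 9: now compute (1/9).
Reached (1/9) = 1. Collecting the sign flips along the way, the symbol is -1.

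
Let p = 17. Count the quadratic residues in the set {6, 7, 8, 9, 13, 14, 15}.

(6/17) = -1 → non-residue.
(7/17) = -1 → non-residue.
(8/17) = +1 → QR.
(9/17) = +1 → QR.
(13/17) = +1 → QR.
(14/17) = -1 → non-residue.
(15/17) = +1 → QR.
Total quadratic residues among the 7: 4.

4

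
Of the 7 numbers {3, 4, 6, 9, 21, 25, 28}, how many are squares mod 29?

(3/29) = -1 → non-residue.
(4/29) = +1 → QR.
(6/29) = +1 → QR.
(9/29) = +1 → QR.
(21/29) = -1 → non-residue.
(25/29) = +1 → QR.
(28/29) = +1 → QR.
Total quadratic residues among the 7: 5.

5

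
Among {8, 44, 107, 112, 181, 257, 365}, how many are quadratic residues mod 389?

(8/389) = -1 → non-residue.
(44/389) = +1 → QR.
(107/389) = -1 → non-residue.
(112/389) = +1 → QR.
(181/389) = +1 → QR.
(257/389) = -1 → non-residue.
(365/389) = +1 → QR.
Total quadratic residues among the 7: 4.

4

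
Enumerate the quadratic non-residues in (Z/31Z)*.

Square k = 1,…,15 (k and 31−k give the same square):
1²=1, 2²=4, 3²=9, 4²=16, 5²=25, 6²≡5, 7²≡18, 8²≡2, 9²≡19, 10²≡7, 11²≡28, 12²≡20, 13²≡14, 14²≡10, 15²≡8 (mod 31).
The residues are {1, 2, 4, 5, 7, 8, 9, 10, 14, 16, 18, 19, 20, 25, 28}; the non-residues are the remaining 15 nonzero classes.

3 6 11 12 13 15 17 21 22 23 24 26 27 29 30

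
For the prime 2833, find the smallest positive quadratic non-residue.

5

(2/2833) = +1, so 2 is a residue.
(3/2833) = +1, so 3 is a residue.
(4/2833) = +1, so 4 is a residue.
(5/2833) = −1, so 5 is the smallest positive non-residue mod 2833.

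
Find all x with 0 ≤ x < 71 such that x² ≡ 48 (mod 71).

Since 71 ≡ 3 (mod 4), a square root of 48 is 48^((71+1)/4) = 48^18 mod 71.
Repeated squaring: 48^2≡32, 48^4≡30, 48^8≡48, 48^16≡32 (mod 71).
48^18 = 48^(16+2) ≡ 30 (mod 71).
Check: 30² = 900 ≡ 48 (mod 71). The two roots are 30 and 41.

30, 41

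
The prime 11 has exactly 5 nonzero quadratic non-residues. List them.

2,6,7,8,10

Square k = 1,…,5 (k and 11−k give the same square):
1²=1, 2²=4, 3²=9, 4²≡5, 5²≡3 (mod 11).
The residues are {1, 3, 4, 5, 9}; the non-residues are the remaining 5 nonzero classes.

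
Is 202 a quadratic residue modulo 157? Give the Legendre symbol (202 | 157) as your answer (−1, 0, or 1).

First reduce: 202 ≡ 45 (mod 157).
Reciprocity: 45 ≡ 1 and 157 ≡ 1 (mod 4), so (45/157) = +(157/45).
Reduce top mod 45: now compute (22/45).
Pull out 2: since 45 ≡ 5 (mod 8), (2/45) = -1.
Reciprocity: 11 ≡ 3 and 45 ≡ 1 (mod 4), so (11/45) = +(45/11).
Reduce top mod 11: now compute (1/11).
Reached (1/11) = 1. Collecting the sign flips along the way, the symbol is -1.

-1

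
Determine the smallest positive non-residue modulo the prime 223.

3

(2/223) = +1, so 2 is a residue.
(3/223) = −1, so 3 is the smallest positive non-residue mod 223.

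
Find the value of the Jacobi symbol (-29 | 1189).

First reduce: -29 ≡ 1160 (mod 1189).
Pull out 2^3: since 1189 ≡ 5 (mod 8), (2/1189) = -1, so (2/1189)^3 = -1.
Reciprocity: 145 ≡ 1 and 1189 ≡ 1 (mod 4), so (145/1189) = +(1189/145).
Reduce top mod 145: now compute (29/145).
Reciprocity: 29 ≡ 1 and 145 ≡ 1 (mod 4), so (29/145) = +(145/29).
Reduce top mod 29: now compute (0/29).
Top reduces to 0: gcd > 1, so the symbol is 0.

0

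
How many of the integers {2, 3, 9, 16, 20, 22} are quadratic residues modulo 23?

4

(2/23) = +1 → QR.
(3/23) = +1 → QR.
(9/23) = +1 → QR.
(16/23) = +1 → QR.
(20/23) = -1 → non-residue.
(22/23) = -1 → non-residue.
Total quadratic residues among the 6: 4.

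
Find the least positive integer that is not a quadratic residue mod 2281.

7

(2/2281) = +1, so 2 is a residue.
(3/2281) = +1, so 3 is a residue.
(4/2281) = +1, so 4 is a residue.
(5/2281) = +1, so 5 is a residue.
(6/2281) = +1, so 6 is a residue.
(7/2281) = −1, so 7 is the smallest positive non-residue mod 2281.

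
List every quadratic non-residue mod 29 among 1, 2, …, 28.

2,3,8,10,11,12,14,15,17,18,19,21,26,27

Square k = 1,…,14 (k and 29−k give the same square):
1²=1, 2²=4, 3²=9, 4²=16, 5²=25, 6²≡7, 7²≡20, 8²≡6, 9²≡23, 10²≡13, 11²≡5, 12²≡28, 13²≡24, 14²≡22 (mod 29).
The residues are {1, 4, 5, 6, 7, 9, 13, 16, 20, 22, 23, 24, 25, 28}; the non-residues are the remaining 14 nonzero classes.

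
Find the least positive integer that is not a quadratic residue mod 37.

2

(2/37) = −1, so 2 is the smallest positive non-residue mod 37.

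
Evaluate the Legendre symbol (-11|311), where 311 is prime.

1

First reduce: -11 ≡ 300 (mod 311).
Pull out 2^2: since 311 ≡ 7 (mod 8), (2/311) = +1, so (2/311)^2 = +1.
Reciprocity: 75 ≡ 3 and 311 ≡ 3 (mod 4), so (75/311) = −(311/75).
Reduce top mod 75: now compute (11/75).
Reciprocity: 11 ≡ 3 and 75 ≡ 3 (mod 4), so (11/75) = −(75/11).
Reduce top mod 11: now compute (9/11).
Reciprocity: 9 ≡ 1 and 11 ≡ 3 (mod 4), so (9/11) = +(11/9).
Reduce top mod 9: now compute (2/9).
Pull out 2: since 9 ≡ 1 (mod 8), (2/9) = +1.
Reached (1/9) = 1. Collecting the sign flips along the way, the symbol is +1.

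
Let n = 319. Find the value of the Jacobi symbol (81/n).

Reciprocity: 81 ≡ 1 and 319 ≡ 3 (mod 4), so (81/319) = +(319/81).
Reduce top mod 81: now compute (76/81).
Pull out 2^2: since 81 ≡ 1 (mod 8), (2/81) = +1, so (2/81)^2 = +1.
Reciprocity: 19 ≡ 3 and 81 ≡ 1 (mod 4), so (19/81) = +(81/19).
Reduce top mod 19: now compute (5/19).
Reciprocity: 5 ≡ 1 and 19 ≡ 3 (mod 4), so (5/19) = +(19/5).
Reduce top mod 5: now compute (4/5).
Pull out 2^2: since 5 ≡ 5 (mod 8), (2/5) = -1, so (2/5)^2 = +1.
Reached (1/5) = 1. Collecting the sign flips along the way, the symbol is +1.

1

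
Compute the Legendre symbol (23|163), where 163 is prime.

-1

Euler's criterion: (23/163) ≡ 23^81 (mod 163).
23^2 ≡ 40 (mod 163)
23^4 ≡ 133 (mod 163)
23^8 ≡ 85 (mod 163)
23^16 ≡ 53 (mod 163)
23^32 ≡ 38 (mod 163)
23^64 ≡ 140 (mod 163)
23^81 = 23^(64+16+1) ≡ 162 (mod 163).
Result is 162 ≡ −1, so (23/163) = −1.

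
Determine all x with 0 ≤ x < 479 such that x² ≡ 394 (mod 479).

Since 479 ≡ 3 (mod 4), a square root of 394 is 394^((479+1)/4) = 394^120 mod 479.
Repeated squaring: 394^2≡40, 394^4≡163, 394^8≡224, 394^16≡360, 394^32≡270, 394^64≡92 (mod 479).
394^120 = 394^(64+32+16+8) ≡ 72 (mod 479).
Check: 72² = 5184 ≡ 394 (mod 479). The two roots are 72 and 407.

72, 407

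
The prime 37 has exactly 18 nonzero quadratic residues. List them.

1,3,4,7,9,10,11,12,16,21,25,26,27,28,30,33,34,36

Square k = 1,…,18 (k and 37−k give the same square):
1²=1, 2²=4, 3²=9, 4²=16, 5²=25, 6²=36, 7²≡12, 8²≡27, 9²≡7, 10²≡26, 11²≡10, 12²≡33, 13²≡21, 14²≡11, 15²≡3, 16²≡34, 17²≡30, 18²≡28 (mod 37).
So the quadratic residues mod 37 are {1, 3, 4, 7, 9, 10, 11, 12, 16, 21, 25, 26, 27, 28, 30, 33, 34, 36}.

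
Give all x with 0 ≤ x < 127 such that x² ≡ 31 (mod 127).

44, 83

Since 127 ≡ 3 (mod 4), a square root of 31 is 31^((127+1)/4) = 31^32 mod 127.
Repeated squaring: 31^2≡72, 31^4≡104, 31^8≡21, 31^16≡60, 31^32≡44 (mod 127).
31^32 = 31^(32) ≡ 44 (mod 127).
Check: 44² = 1936 ≡ 31 (mod 127). The two roots are 44 and 83.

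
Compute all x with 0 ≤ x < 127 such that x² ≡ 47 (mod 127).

38, 89

Since 127 ≡ 3 (mod 4), a square root of 47 is 47^((127+1)/4) = 47^32 mod 127.
Repeated squaring: 47^2≡50, 47^4≡87, 47^8≡76, 47^16≡61, 47^32≡38 (mod 127).
47^32 = 47^(32) ≡ 38 (mod 127).
Check: 38² = 1444 ≡ 47 (mod 127). The two roots are 38 and 89.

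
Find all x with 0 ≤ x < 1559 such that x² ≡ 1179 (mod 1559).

Since 1559 ≡ 3 (mod 4), a square root of 1179 is 1179^((1559+1)/4) = 1179^390 mod 1559.
Repeated squaring: 1179^2≡972, 1179^4≡30, 1179^8≡900, 1179^16≡879, 1179^32≡936, 1179^64≡1497, 1179^128≡726, 1179^256≡134 (mod 1559).
1179^390 = 1179^(256+128+4+2) ≡ 1388 (mod 1559).
Check: 1388² = 1926544 ≡ 1179 (mod 1559). The two roots are 171 and 1388.

171, 1388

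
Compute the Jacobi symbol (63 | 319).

Reciprocity: 63 ≡ 3 and 319 ≡ 3 (mod 4), so (63/319) = −(319/63).
Reduce top mod 63: now compute (4/63).
Pull out 2^2: since 63 ≡ 7 (mod 8), (2/63) = +1, so (2/63)^2 = +1.
Reached (1/63) = 1. Collecting the sign flips along the way, the symbol is -1.

-1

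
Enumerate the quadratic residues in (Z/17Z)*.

Square k = 1,…,8 (k and 17−k give the same square):
1²=1, 2²=4, 3²=9, 4²=16, 5²≡8, 6²≡2, 7²≡15, 8²≡13 (mod 17).
So the quadratic residues mod 17 are {1, 2, 4, 8, 9, 13, 15, 16}.

1, 2, 4, 8, 9, 13, 15, 16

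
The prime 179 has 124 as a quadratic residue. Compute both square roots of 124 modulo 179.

53, 126

Since 179 ≡ 3 (mod 4), a square root of 124 is 124^((179+1)/4) = 124^45 mod 179.
Repeated squaring: 124^2≡161, 124^4≡145, 124^8≡82, 124^16≡101, 124^32≡177 (mod 179).
124^45 = 124^(32+8+4+1) ≡ 126 (mod 179).
Check: 126² = 15876 ≡ 124 (mod 179). The two roots are 53 and 126.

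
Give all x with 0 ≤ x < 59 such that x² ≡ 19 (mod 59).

Since 59 ≡ 3 (mod 4), a square root of 19 is 19^((59+1)/4) = 19^15 mod 59.
Repeated squaring: 19^2≡7, 19^4≡49, 19^8≡41 (mod 59).
19^15 = 19^(8+4+2+1) ≡ 45 (mod 59).
Check: 45² = 2025 ≡ 19 (mod 59). The two roots are 14 and 45.

14, 45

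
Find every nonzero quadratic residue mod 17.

Square k = 1,…,8 (k and 17−k give the same square):
1²=1, 2²=4, 3²=9, 4²=16, 5²≡8, 6²≡2, 7²≡15, 8²≡13 (mod 17).
So the quadratic residues mod 17 are {1, 2, 4, 8, 9, 13, 15, 16}.

1, 2, 4, 8, 9, 13, 15, 16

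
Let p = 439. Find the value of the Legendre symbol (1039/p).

-1

First reduce: 1039 ≡ 161 (mod 439).
Reciprocity: 161 ≡ 1 and 439 ≡ 3 (mod 4), so (161/439) = +(439/161).
Reduce top mod 161: now compute (117/161).
Reciprocity: 117 ≡ 1 and 161 ≡ 1 (mod 4), so (117/161) = +(161/117).
Reduce top mod 117: now compute (44/117).
Pull out 2^2: since 117 ≡ 5 (mod 8), (2/117) = -1, so (2/117)^2 = +1.
Reciprocity: 11 ≡ 3 and 117 ≡ 1 (mod 4), so (11/117) = +(117/11).
Reduce top mod 11: now compute (7/11).
Reciprocity: 7 ≡ 3 and 11 ≡ 3 (mod 4), so (7/11) = −(11/7).
Reduce top mod 7: now compute (4/7).
Pull out 2^2: since 7 ≡ 7 (mod 8), (2/7) = +1, so (2/7)^2 = +1.
Reached (1/7) = 1. Collecting the sign flips along the way, the symbol is -1.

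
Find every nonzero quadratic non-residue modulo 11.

2,6,7,8,10

Square k = 1,…,5 (k and 11−k give the same square):
1²=1, 2²=4, 3²=9, 4²≡5, 5²≡3 (mod 11).
The residues are {1, 3, 4, 5, 9}; the non-residues are the remaining 5 nonzero classes.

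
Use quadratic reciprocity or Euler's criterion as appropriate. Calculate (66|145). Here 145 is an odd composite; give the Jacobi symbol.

-1

Pull out 2: since 145 ≡ 1 (mod 8), (2/145) = +1.
Reciprocity: 33 ≡ 1 and 145 ≡ 1 (mod 4), so (33/145) = +(145/33).
Reduce top mod 33: now compute (13/33).
Reciprocity: 13 ≡ 1 and 33 ≡ 1 (mod 4), so (13/33) = +(33/13).
Reduce top mod 13: now compute (7/13).
Reciprocity: 7 ≡ 3 and 13 ≡ 1 (mod 4), so (7/13) = +(13/7).
Reduce top mod 7: now compute (6/7).
Pull out 2: since 7 ≡ 7 (mod 8), (2/7) = +1.
Reciprocity: 3 ≡ 3 and 7 ≡ 3 (mod 4), so (3/7) = −(7/3).
Reduce top mod 3: now compute (1/3).
Reached (1/3) = 1. Collecting the sign flips along the way, the symbol is -1.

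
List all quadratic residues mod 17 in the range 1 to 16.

1, 2, 4, 8, 9, 13, 15, 16

Square k = 1,…,8 (k and 17−k give the same square):
1²=1, 2²=4, 3²=9, 4²=16, 5²≡8, 6²≡2, 7²≡15, 8²≡13 (mod 17).
So the quadratic residues mod 17 are {1, 2, 4, 8, 9, 13, 15, 16}.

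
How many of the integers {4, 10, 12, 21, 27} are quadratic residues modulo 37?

(4/37) = +1 → QR.
(10/37) = +1 → QR.
(12/37) = +1 → QR.
(21/37) = +1 → QR.
(27/37) = +1 → QR.
Total quadratic residues among the 5: 5.

5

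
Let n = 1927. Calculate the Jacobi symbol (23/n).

Reciprocity: 23 ≡ 3 and 1927 ≡ 3 (mod 4), so (23/1927) = −(1927/23).
Reduce top mod 23: now compute (18/23).
Pull out 2: since 23 ≡ 7 (mod 8), (2/23) = +1.
Reciprocity: 9 ≡ 1 and 23 ≡ 3 (mod 4), so (9/23) = +(23/9).
Reduce top mod 9: now compute (5/9).
Reciprocity: 5 ≡ 1 and 9 ≡ 1 (mod 4), so (5/9) = +(9/5).
Reduce top mod 5: now compute (4/5).
Pull out 2^2: since 5 ≡ 5 (mod 8), (2/5) = -1, so (2/5)^2 = +1.
Reached (1/5) = 1. Collecting the sign flips along the way, the symbol is -1.

-1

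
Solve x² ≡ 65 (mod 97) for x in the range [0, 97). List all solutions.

97 ≡ 1 (mod 4), so we find a root by search.
Trying successive values, 29² = 841 ≡ 65 (mod 97). The other root is 97 − 29 = 68.

29, 68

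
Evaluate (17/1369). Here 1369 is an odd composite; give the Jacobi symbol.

Reciprocity: 17 ≡ 1 and 1369 ≡ 1 (mod 4), so (17/1369) = +(1369/17).
Reduce top mod 17: now compute (9/17).
Reciprocity: 9 ≡ 1 and 17 ≡ 1 (mod 4), so (9/17) = +(17/9).
Reduce top mod 9: now compute (8/9).
Pull out 2^3: since 9 ≡ 1 (mod 8), (2/9) = +1, so (2/9)^3 = +1.
Reached (1/9) = 1. Collecting the sign flips along the way, the symbol is +1.

1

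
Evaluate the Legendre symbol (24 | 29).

1

Euler's criterion: (24/29) ≡ 24^14 (mod 29).
24^2 ≡ 25 (mod 29)
24^4 ≡ 16 (mod 29)
24^8 ≡ 24 (mod 29)
24^14 = 24^(8+4+2) ≡ 1 (mod 29).
Result is 1, so (24/29) = 1.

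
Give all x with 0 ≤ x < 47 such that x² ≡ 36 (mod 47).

Since 47 ≡ 3 (mod 4), a square root of 36 is 36^((47+1)/4) = 36^12 mod 47.
Repeated squaring: 36^2≡27, 36^4≡24, 36^8≡12 (mod 47).
36^12 = 36^(8+4) ≡ 6 (mod 47).
Check: 6² = 36 ≡ 36 (mod 47). The two roots are 6 and 41.

6, 41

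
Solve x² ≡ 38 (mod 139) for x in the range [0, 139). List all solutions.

49, 90

Since 139 ≡ 3 (mod 4), a square root of 38 is 38^((139+1)/4) = 38^35 mod 139.
Repeated squaring: 38^2≡54, 38^4≡136, 38^8≡9, 38^16≡81, 38^32≡28 (mod 139).
38^35 = 38^(32+2+1) ≡ 49 (mod 139).
Check: 49² = 2401 ≡ 38 (mod 139). The two roots are 49 and 90.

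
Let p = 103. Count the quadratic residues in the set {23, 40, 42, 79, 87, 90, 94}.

2

(23/103) = +1 → QR.
(40/103) = -1 → non-residue.
(42/103) = -1 → non-residue.
(79/103) = +1 → QR.
(87/103) = -1 → non-residue.
(90/103) = -1 → non-residue.
(94/103) = -1 → non-residue.
Total quadratic residues among the 7: 2.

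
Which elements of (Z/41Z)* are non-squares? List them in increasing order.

3, 6, 7, 11, 12, 13, 14, 15, 17, 19, 22, 24, 26, 27, 28, 29, 30, 34, 35, 38

Square k = 1,…,20 (k and 41−k give the same square):
1²=1, 2²=4, 3²=9, 4²=16, 5²=25, 6²=36, 7²≡8, 8²≡23, 9²≡40, 10²≡18, 11²≡39, 12²≡21, 13²≡5, 14²≡32, 15²≡20, 16²≡10, 17²≡2, 18²≡37, 19²≡33, 20²≡31 (mod 41).
The residues are {1, 2, 4, 5, 8, 9, 10, 16, 18, 20, 21, 23, 25, 31, 32, 33, 36, 37, 39, 40}; the non-residues are the remaining 20 nonzero classes.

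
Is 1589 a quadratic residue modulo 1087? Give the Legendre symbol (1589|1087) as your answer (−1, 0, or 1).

Euler's criterion: (1589/1087) ≡ 502^543 (mod 1087).
502^2 ≡ 907 (mod 1087)
502^4 ≡ 877 (mod 1087)
502^8 ≡ 620 (mod 1087)
502^16 ≡ 689 (mod 1087)
502^32 ≡ 789 (mod 1087)
502^64 ≡ 757 (mod 1087)
502^128 ≡ 200 (mod 1087)
502^256 ≡ 868 (mod 1087)
502^512 ≡ 133 (mod 1087)
502^543 = 502^(512+16+8+4+2+1) ≡ 1086 (mod 1087).
Result is 1086 ≡ −1, so (1589/1087) = −1.

-1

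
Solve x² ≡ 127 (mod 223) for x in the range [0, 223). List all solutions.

57, 166

Since 223 ≡ 3 (mod 4), a square root of 127 is 127^((223+1)/4) = 127^56 mod 223.
Repeated squaring: 127^2≡73, 127^4≡200, 127^8≡83, 127^16≡199, 127^32≡130 (mod 223).
127^56 = 127^(32+16+8) ≡ 166 (mod 223).
Check: 166² = 27556 ≡ 127 (mod 223). The two roots are 57 and 166.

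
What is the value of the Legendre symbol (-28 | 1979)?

First reduce: -28 ≡ 1951 (mod 1979).
Reciprocity: 1951 ≡ 3 and 1979 ≡ 3 (mod 4), so (1951/1979) = −(1979/1951).
Reduce top mod 1951: now compute (28/1951).
Pull out 2^2: since 1951 ≡ 7 (mod 8), (2/1951) = +1, so (2/1951)^2 = +1.
Reciprocity: 7 ≡ 3 and 1951 ≡ 3 (mod 4), so (7/1951) = −(1951/7).
Reduce top mod 7: now compute (5/7).
Reciprocity: 5 ≡ 1 and 7 ≡ 3 (mod 4), so (5/7) = +(7/5).
Reduce top mod 5: now compute (2/5).
Pull out 2: since 5 ≡ 5 (mod 8), (2/5) = -1.
Reached (1/5) = 1. Collecting the sign flips along the way, the symbol is -1.

-1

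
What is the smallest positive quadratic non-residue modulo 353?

3

(2/353) = +1, so 2 is a residue.
(3/353) = −1, so 3 is the smallest positive non-residue mod 353.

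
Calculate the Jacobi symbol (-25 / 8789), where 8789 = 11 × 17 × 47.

1

First reduce: -25 ≡ 8764 (mod 8789).
Pull out 2^2: since 8789 ≡ 5 (mod 8), (2/8789) = -1, so (2/8789)^2 = +1.
Reciprocity: 2191 ≡ 3 and 8789 ≡ 1 (mod 4), so (2191/8789) = +(8789/2191).
Reduce top mod 2191: now compute (25/2191).
Reciprocity: 25 ≡ 1 and 2191 ≡ 3 (mod 4), so (25/2191) = +(2191/25).
Reduce top mod 25: now compute (16/25).
Pull out 2^4: since 25 ≡ 1 (mod 8), (2/25) = +1, so (2/25)^4 = +1.
Reached (1/25) = 1. Collecting the sign flips along the way, the symbol is +1.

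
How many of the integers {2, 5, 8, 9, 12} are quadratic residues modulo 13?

2

(2/13) = -1 → non-residue.
(5/13) = -1 → non-residue.
(8/13) = -1 → non-residue.
(9/13) = +1 → QR.
(12/13) = +1 → QR.
Total quadratic residues among the 5: 2.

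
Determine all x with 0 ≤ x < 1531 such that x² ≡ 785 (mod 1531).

159, 1372

Since 1531 ≡ 3 (mod 4), a square root of 785 is 785^((1531+1)/4) = 785^383 mod 1531.
Repeated squaring: 785^2≡763, 785^4≡389, 785^8≡1283, 785^16≡264, 785^32≡801, 785^64≡112, 785^128≡296, 785^256≡349 (mod 1531).
785^383 = 785^(256+64+32+16+8+4+2+1) ≡ 1372 (mod 1531).
Check: 1372² = 1882384 ≡ 785 (mod 1531). The two roots are 159 and 1372.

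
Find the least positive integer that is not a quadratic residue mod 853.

(2/853) = −1, so 2 is the smallest positive non-residue mod 853.

2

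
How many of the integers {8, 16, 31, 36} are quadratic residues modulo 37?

(8/37) = -1 → non-residue.
(16/37) = +1 → QR.
(31/37) = -1 → non-residue.
(36/37) = +1 → QR.
Total quadratic residues among the 4: 2.

2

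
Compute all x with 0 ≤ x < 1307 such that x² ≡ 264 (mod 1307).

121, 1186

Since 1307 ≡ 3 (mod 4), a square root of 264 is 264^((1307+1)/4) = 264^327 mod 1307.
Repeated squaring: 264^2≡425, 264^4≡259, 264^8≡424, 264^16≡717, 264^32≡438, 264^64≡1022, 264^128≡191, 264^256≡1192 (mod 1307).
264^327 = 264^(256+64+4+2+1) ≡ 121 (mod 1307).
Check: 121² = 14641 ≡ 264 (mod 1307). The two roots are 121 and 1186.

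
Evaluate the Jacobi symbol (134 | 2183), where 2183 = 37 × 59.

Pull out 2: since 2183 ≡ 7 (mod 8), (2/2183) = +1.
Reciprocity: 67 ≡ 3 and 2183 ≡ 3 (mod 4), so (67/2183) = −(2183/67).
Reduce top mod 67: now compute (39/67).
Reciprocity: 39 ≡ 3 and 67 ≡ 3 (mod 4), so (39/67) = −(67/39).
Reduce top mod 39: now compute (28/39).
Pull out 2^2: since 39 ≡ 7 (mod 8), (2/39) = +1, so (2/39)^2 = +1.
Reciprocity: 7 ≡ 3 and 39 ≡ 3 (mod 4), so (7/39) = −(39/7).
Reduce top mod 7: now compute (4/7).
Pull out 2^2: since 7 ≡ 7 (mod 8), (2/7) = +1, so (2/7)^2 = +1.
Reached (1/7) = 1. Collecting the sign flips along the way, the symbol is -1.

-1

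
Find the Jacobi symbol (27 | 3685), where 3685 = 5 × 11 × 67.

Reciprocity: 27 ≡ 3 and 3685 ≡ 1 (mod 4), so (27/3685) = +(3685/27).
Reduce top mod 27: now compute (13/27).
Reciprocity: 13 ≡ 1 and 27 ≡ 3 (mod 4), so (13/27) = +(27/13).
Reduce top mod 13: now compute (1/13).
Reached (1/13) = 1. Collecting the sign flips along the way, the symbol is +1.

1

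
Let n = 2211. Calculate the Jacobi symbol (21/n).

Reciprocity: 21 ≡ 1 and 2211 ≡ 3 (mod 4), so (21/2211) = +(2211/21).
Reduce top mod 21: now compute (6/21).
Pull out 2: since 21 ≡ 5 (mod 8), (2/21) = -1.
Reciprocity: 3 ≡ 3 and 21 ≡ 1 (mod 4), so (3/21) = +(21/3).
Reduce top mod 3: now compute (0/3).
Top reduces to 0: gcd > 1, so the symbol is 0.

0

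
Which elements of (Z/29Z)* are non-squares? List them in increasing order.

2, 3, 8, 10, 11, 12, 14, 15, 17, 18, 19, 21, 26, 27

Square k = 1,…,14 (k and 29−k give the same square):
1²=1, 2²=4, 3²=9, 4²=16, 5²=25, 6²≡7, 7²≡20, 8²≡6, 9²≡23, 10²≡13, 11²≡5, 12²≡28, 13²≡24, 14²≡22 (mod 29).
The residues are {1, 4, 5, 6, 7, 9, 13, 16, 20, 22, 23, 24, 25, 28}; the non-residues are the remaining 14 nonzero classes.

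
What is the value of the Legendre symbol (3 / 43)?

Reciprocity: 3 ≡ 3 and 43 ≡ 3 (mod 4), so (3/43) = −(43/3).
Reduce top mod 3: now compute (1/3).
Reached (1/3) = 1. Collecting the sign flips along the way, the symbol is -1.

-1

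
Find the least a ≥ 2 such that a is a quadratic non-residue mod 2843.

(2/2843) = −1, so 2 is the smallest positive non-residue mod 2843.

2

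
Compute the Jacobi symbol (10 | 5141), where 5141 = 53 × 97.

Pull out 2: since 5141 ≡ 5 (mod 8), (2/5141) = -1.
Reciprocity: 5 ≡ 1 and 5141 ≡ 1 (mod 4), so (5/5141) = +(5141/5).
Reduce top mod 5: now compute (1/5).
Reached (1/5) = 1. Collecting the sign flips along the way, the symbol is -1.

-1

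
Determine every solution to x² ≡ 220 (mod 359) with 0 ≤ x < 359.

94, 265

Since 359 ≡ 3 (mod 4), a square root of 220 is 220^((359+1)/4) = 220^90 mod 359.
Repeated squaring: 220^2≡294, 220^4≡276, 220^8≡68, 220^16≡316, 220^32≡54, 220^64≡44 (mod 359).
220^90 = 220^(64+16+8+2) ≡ 94 (mod 359).
Check: 94² = 8836 ≡ 220 (mod 359). The two roots are 94 and 265.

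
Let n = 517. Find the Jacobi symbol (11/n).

Reciprocity: 11 ≡ 3 and 517 ≡ 1 (mod 4), so (11/517) = +(517/11).
Reduce top mod 11: now compute (0/11).
Top reduces to 0: gcd > 1, so the symbol is 0.

0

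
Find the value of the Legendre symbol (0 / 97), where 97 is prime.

Top reduces to 0: gcd > 1, so the symbol is 0.

0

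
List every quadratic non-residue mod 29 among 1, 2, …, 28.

2, 3, 8, 10, 11, 12, 14, 15, 17, 18, 19, 21, 26, 27

Square k = 1,…,14 (k and 29−k give the same square):
1²=1, 2²=4, 3²=9, 4²=16, 5²=25, 6²≡7, 7²≡20, 8²≡6, 9²≡23, 10²≡13, 11²≡5, 12²≡28, 13²≡24, 14²≡22 (mod 29).
The residues are {1, 4, 5, 6, 7, 9, 13, 16, 20, 22, 23, 24, 25, 28}; the non-residues are the remaining 14 nonzero classes.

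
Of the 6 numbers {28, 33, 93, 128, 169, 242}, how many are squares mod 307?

3

(28/307) = +1 → QR.
(33/307) = -1 → non-residue.
(93/307) = +1 → QR.
(128/307) = -1 → non-residue.
(169/307) = +1 → QR.
(242/307) = -1 → non-residue.
Total quadratic residues among the 6: 3.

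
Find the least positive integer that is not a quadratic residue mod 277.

(2/277) = −1, so 2 is the smallest positive non-residue mod 277.

2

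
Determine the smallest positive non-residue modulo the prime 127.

(2/127) = +1, so 2 is a residue.
(3/127) = −1, so 3 is the smallest positive non-residue mod 127.

3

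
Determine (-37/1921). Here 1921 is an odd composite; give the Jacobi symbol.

First reduce: -37 ≡ 1884 (mod 1921).
Pull out 2^2: since 1921 ≡ 1 (mod 8), (2/1921) = +1, so (2/1921)^2 = +1.
Reciprocity: 471 ≡ 3 and 1921 ≡ 1 (mod 4), so (471/1921) = +(1921/471).
Reduce top mod 471: now compute (37/471).
Reciprocity: 37 ≡ 1 and 471 ≡ 3 (mod 4), so (37/471) = +(471/37).
Reduce top mod 37: now compute (27/37).
Reciprocity: 27 ≡ 3 and 37 ≡ 1 (mod 4), so (27/37) = +(37/27).
Reduce top mod 27: now compute (10/27).
Pull out 2: since 27 ≡ 3 (mod 8), (2/27) = -1.
Reciprocity: 5 ≡ 1 and 27 ≡ 3 (mod 4), so (5/27) = +(27/5).
Reduce top mod 5: now compute (2/5).
Pull out 2: since 5 ≡ 5 (mod 8), (2/5) = -1.
Reached (1/5) = 1. Collecting the sign flips along the way, the symbol is +1.

1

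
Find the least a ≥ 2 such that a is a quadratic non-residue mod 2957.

2

(2/2957) = −1, so 2 is the smallest positive non-residue mod 2957.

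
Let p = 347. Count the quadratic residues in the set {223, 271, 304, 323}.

2

(223/347) = -1 → non-residue.
(271/347) = +1 → QR.
(304/347) = -1 → non-residue.
(323/347) = +1 → QR.
Total quadratic residues among the 4: 2.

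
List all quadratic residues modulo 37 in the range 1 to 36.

1,3,4,7,9,10,11,12,16,21,25,26,27,28,30,33,34,36

Square k = 1,…,18 (k and 37−k give the same square):
1²=1, 2²=4, 3²=9, 4²=16, 5²=25, 6²=36, 7²≡12, 8²≡27, 9²≡7, 10²≡26, 11²≡10, 12²≡33, 13²≡21, 14²≡11, 15²≡3, 16²≡34, 17²≡30, 18²≡28 (mod 37).
So the quadratic residues mod 37 are {1, 3, 4, 7, 9, 10, 11, 12, 16, 21, 25, 26, 27, 28, 30, 33, 34, 36}.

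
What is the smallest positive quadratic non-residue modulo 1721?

(2/1721) = +1, so 2 is a residue.
(3/1721) = −1, so 3 is the smallest positive non-residue mod 1721.

3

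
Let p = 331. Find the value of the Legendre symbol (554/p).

1

Euler's criterion: (554/331) ≡ 223^165 (mod 331).
223^2 ≡ 79 (mod 331)
223^4 ≡ 283 (mod 331)
223^8 ≡ 318 (mod 331)
223^16 ≡ 169 (mod 331)
223^32 ≡ 95 (mod 331)
223^64 ≡ 88 (mod 331)
223^128 ≡ 131 (mod 331)
223^165 = 223^(128+32+4+1) ≡ 1 (mod 331).
Result is 1, so (554/331) = 1.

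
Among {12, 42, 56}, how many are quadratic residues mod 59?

1

(12/59) = +1 → QR.
(42/59) = -1 → non-residue.
(56/59) = -1 → non-residue.
Total quadratic residues among the 3: 1.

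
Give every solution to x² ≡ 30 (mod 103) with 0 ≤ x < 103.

Since 103 ≡ 3 (mod 4), a square root of 30 is 30^((103+1)/4) = 30^26 mod 103.
Repeated squaring: 30^2≡76, 30^4≡8, 30^8≡64, 30^16≡79 (mod 103).
30^26 = 30^(16+8+2) ≡ 66 (mod 103).
Check: 66² = 4356 ≡ 30 (mod 103). The two roots are 37 and 66.

37, 66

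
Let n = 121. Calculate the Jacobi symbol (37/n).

1

Reciprocity: 37 ≡ 1 and 121 ≡ 1 (mod 4), so (37/121) = +(121/37).
Reduce top mod 37: now compute (10/37).
Pull out 2: since 37 ≡ 5 (mod 8), (2/37) = -1.
Reciprocity: 5 ≡ 1 and 37 ≡ 1 (mod 4), so (5/37) = +(37/5).
Reduce top mod 5: now compute (2/5).
Pull out 2: since 5 ≡ 5 (mod 8), (2/5) = -1.
Reached (1/5) = 1. Collecting the sign flips along the way, the symbol is +1.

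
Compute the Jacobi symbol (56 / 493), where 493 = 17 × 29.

1

Pull out 2^3: since 493 ≡ 5 (mod 8), (2/493) = -1, so (2/493)^3 = -1.
Reciprocity: 7 ≡ 3 and 493 ≡ 1 (mod 4), so (7/493) = +(493/7).
Reduce top mod 7: now compute (3/7).
Reciprocity: 3 ≡ 3 and 7 ≡ 3 (mod 4), so (3/7) = −(7/3).
Reduce top mod 3: now compute (1/3).
Reached (1/3) = 1. Collecting the sign flips along the way, the symbol is +1.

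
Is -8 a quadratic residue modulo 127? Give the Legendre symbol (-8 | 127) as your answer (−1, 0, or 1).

Euler's criterion: (-8/127) ≡ 119^63 (mod 127).
119^2 ≡ 64 (mod 127)
119^4 ≡ 32 (mod 127)
119^8 ≡ 8 (mod 127)
119^16 ≡ 64 (mod 127)
119^32 ≡ 32 (mod 127)
119^63 = 119^(32+16+8+4+2+1) ≡ 126 (mod 127).
Result is 126 ≡ −1, so (-8/127) = −1.

-1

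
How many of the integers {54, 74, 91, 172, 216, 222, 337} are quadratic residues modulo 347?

(54/347) = -1 → non-residue.
(74/347) = +1 → QR.
(91/347) = -1 → non-residue.
(172/347) = +1 → QR.
(216/347) = -1 → non-residue.
(222/347) = +1 → QR.
(337/347) = -1 → non-residue.
Total quadratic residues among the 7: 3.

3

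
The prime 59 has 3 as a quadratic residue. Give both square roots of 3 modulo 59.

Since 59 ≡ 3 (mod 4), a square root of 3 is 3^((59+1)/4) = 3^15 mod 59.
Repeated squaring: 3^2≡9, 3^4≡22, 3^8≡12 (mod 59).
3^15 = 3^(8+4+2+1) ≡ 48 (mod 59).
Check: 48² = 2304 ≡ 3 (mod 59). The two roots are 11 and 48.

11, 48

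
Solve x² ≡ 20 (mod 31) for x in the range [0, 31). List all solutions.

12, 19

Since 31 ≡ 3 (mod 4), a square root of 20 is 20^((31+1)/4) = 20^8 mod 31.
Repeated squaring: 20^2≡28, 20^4≡9, 20^8≡19 (mod 31).
20^8 = 20^(8) ≡ 19 (mod 31).
Check: 19² = 361 ≡ 20 (mod 31). The two roots are 12 and 19.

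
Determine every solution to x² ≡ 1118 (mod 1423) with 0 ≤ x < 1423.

418, 1005

Since 1423 ≡ 3 (mod 4), a square root of 1118 is 1118^((1423+1)/4) = 1118^356 mod 1423.
Repeated squaring: 1118^2≡530, 1118^4≡569, 1118^8≡740, 1118^16≡1168, 1118^32≡990, 1118^64≡1076, 1118^128≡877, 1118^256≡709 (mod 1423).
1118^356 = 1118^(256+64+32+4) ≡ 418 (mod 1423).
Check: 418² = 174724 ≡ 1118 (mod 1423). The two roots are 418 and 1005.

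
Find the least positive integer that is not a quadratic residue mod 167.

5

(2/167) = +1, so 2 is a residue.
(3/167) = +1, so 3 is a residue.
(4/167) = +1, so 4 is a residue.
(5/167) = −1, so 5 is the smallest positive non-residue mod 167.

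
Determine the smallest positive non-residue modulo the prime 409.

(2/409) = +1, so 2 is a residue.
(3/409) = +1, so 3 is a residue.
(4/409) = +1, so 4 is a residue.
(5/409) = +1, so 5 is a residue.
(6/409) = +1, so 6 is a residue.
(7/409) = −1, so 7 is the smallest positive non-residue mod 409.

7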